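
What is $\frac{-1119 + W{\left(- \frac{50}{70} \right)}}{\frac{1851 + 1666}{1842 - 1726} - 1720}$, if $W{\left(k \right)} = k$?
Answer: $\frac{909208}{1372021} \approx 0.66268$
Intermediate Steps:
$\frac{-1119 + W{\left(- \frac{50}{70} \right)}}{\frac{1851 + 1666}{1842 - 1726} - 1720} = \frac{-1119 - \frac{50}{70}}{\frac{1851 + 1666}{1842 - 1726} - 1720} = \frac{-1119 - \frac{5}{7}}{\frac{3517}{116} - 1720} = \frac{-1119 - \frac{5}{7}}{3517 \cdot \frac{1}{116} - 1720} = - \frac{7838}{7 \left(\frac{3517}{116} - 1720\right)} = - \frac{7838}{7 \left(- \frac{196003}{116}\right)} = \left(- \frac{7838}{7}\right) \left(- \frac{116}{196003}\right) = \frac{909208}{1372021}$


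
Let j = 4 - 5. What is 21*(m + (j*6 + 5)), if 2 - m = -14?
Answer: 315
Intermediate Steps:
j = -1
m = 16 (m = 2 - 1*(-14) = 2 + 14 = 16)
21*(m + (j*6 + 5)) = 21*(16 + (-1*6 + 5)) = 21*(16 + (-6 + 5)) = 21*(16 - 1) = 21*15 = 315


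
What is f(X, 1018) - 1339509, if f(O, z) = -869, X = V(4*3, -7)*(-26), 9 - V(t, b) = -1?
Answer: -1340378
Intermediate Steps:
V(t, b) = 10 (V(t, b) = 9 - 1*(-1) = 9 + 1 = 10)
X = -260 (X = 10*(-26) = -260)
f(X, 1018) - 1339509 = -869 - 1339509 = -1340378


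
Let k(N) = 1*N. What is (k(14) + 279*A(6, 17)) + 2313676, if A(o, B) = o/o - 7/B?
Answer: 39335520/17 ≈ 2.3139e+6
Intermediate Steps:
A(o, B) = 1 - 7/B
k(N) = N
(k(14) + 279*A(6, 17)) + 2313676 = (14 + 279*((-7 + 17)/17)) + 2313676 = (14 + 279*((1/17)*10)) + 2313676 = (14 + 279*(10/17)) + 2313676 = (14 + 2790/17) + 2313676 = 3028/17 + 2313676 = 39335520/17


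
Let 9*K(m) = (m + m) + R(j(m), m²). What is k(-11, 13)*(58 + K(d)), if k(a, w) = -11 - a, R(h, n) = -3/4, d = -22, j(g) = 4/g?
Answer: 0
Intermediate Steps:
R(h, n) = -¾ (R(h, n) = -3*¼ = -¾)
K(m) = -1/12 + 2*m/9 (K(m) = ((m + m) - ¾)/9 = (2*m - ¾)/9 = (-¾ + 2*m)/9 = -1/12 + 2*m/9)
k(-11, 13)*(58 + K(d)) = (-11 - 1*(-11))*(58 + (-1/12 + (2/9)*(-22))) = (-11 + 11)*(58 + (-1/12 - 44/9)) = 0*(58 - 179/36) = 0*(1909/36) = 0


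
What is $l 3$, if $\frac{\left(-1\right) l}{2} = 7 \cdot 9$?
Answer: $-378$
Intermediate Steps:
$l = -126$ ($l = - 2 \cdot 7 \cdot 9 = \left(-2\right) 63 = -126$)
$l 3 = \left(-126\right) 3 = -378$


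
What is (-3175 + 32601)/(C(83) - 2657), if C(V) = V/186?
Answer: -5473236/494119 ≈ -11.077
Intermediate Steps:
C(V) = V/186 (C(V) = V*(1/186) = V/186)
(-3175 + 32601)/(C(83) - 2657) = (-3175 + 32601)/((1/186)*83 - 2657) = 29426/(83/186 - 2657) = 29426/(-494119/186) = 29426*(-186/494119) = -5473236/494119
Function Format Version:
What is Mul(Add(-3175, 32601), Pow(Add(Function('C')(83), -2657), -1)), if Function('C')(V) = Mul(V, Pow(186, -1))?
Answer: Rational(-5473236, 494119) ≈ -11.077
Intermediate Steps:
Function('C')(V) = Mul(Rational(1, 186), V) (Function('C')(V) = Mul(V, Rational(1, 186)) = Mul(Rational(1, 186), V))
Mul(Add(-3175, 32601), Pow(Add(Function('C')(83), -2657), -1)) = Mul(Add(-3175, 32601), Pow(Add(Mul(Rational(1, 186), 83), -2657), -1)) = Mul(29426, Pow(Add(Rational(83, 186), -2657), -1)) = Mul(29426, Pow(Rational(-494119, 186), -1)) = Mul(29426, Rational(-186, 494119)) = Rational(-5473236, 494119)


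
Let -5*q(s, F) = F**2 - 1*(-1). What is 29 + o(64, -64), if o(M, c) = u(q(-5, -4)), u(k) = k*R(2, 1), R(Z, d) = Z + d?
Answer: 94/5 ≈ 18.800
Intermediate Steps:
q(s, F) = -1/5 - F**2/5 (q(s, F) = -(F**2 - 1*(-1))/5 = -(F**2 + 1)/5 = -(1 + F**2)/5 = -1/5 - F**2/5)
u(k) = 3*k (u(k) = k*(2 + 1) = k*3 = 3*k)
o(M, c) = -51/5 (o(M, c) = 3*(-1/5 - 1/5*(-4)**2) = 3*(-1/5 - 1/5*16) = 3*(-1/5 - 16/5) = 3*(-17/5) = -51/5)
29 + o(64, -64) = 29 - 51/5 = 94/5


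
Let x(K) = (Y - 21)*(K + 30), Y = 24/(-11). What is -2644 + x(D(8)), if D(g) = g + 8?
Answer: -40814/11 ≈ -3710.4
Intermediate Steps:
Y = -24/11 (Y = 24*(-1/11) = -24/11 ≈ -2.1818)
D(g) = 8 + g
x(K) = -7650/11 - 255*K/11 (x(K) = (-24/11 - 21)*(K + 30) = -255*(30 + K)/11 = -7650/11 - 255*K/11)
-2644 + x(D(8)) = -2644 + (-7650/11 - 255*(8 + 8)/11) = -2644 + (-7650/11 - 255/11*16) = -2644 + (-7650/11 - 4080/11) = -2644 - 11730/11 = -40814/11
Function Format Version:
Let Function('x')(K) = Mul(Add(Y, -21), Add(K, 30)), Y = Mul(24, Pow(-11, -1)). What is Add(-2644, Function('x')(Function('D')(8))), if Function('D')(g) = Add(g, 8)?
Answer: Rational(-40814, 11) ≈ -3710.4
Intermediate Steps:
Y = Rational(-24, 11) (Y = Mul(24, Rational(-1, 11)) = Rational(-24, 11) ≈ -2.1818)
Function('D')(g) = Add(8, g)
Function('x')(K) = Add(Rational(-7650, 11), Mul(Rational(-255, 11), K)) (Function('x')(K) = Mul(Add(Rational(-24, 11), -21), Add(K, 30)) = Mul(Rational(-255, 11), Add(30, K)) = Add(Rational(-7650, 11), Mul(Rational(-255, 11), K)))
Add(-2644, Function('x')(Function('D')(8))) = Add(-2644, Add(Rational(-7650, 11), Mul(Rational(-255, 11), Add(8, 8)))) = Add(-2644, Add(Rational(-7650, 11), Mul(Rational(-255, 11), 16))) = Add(-2644, Add(Rational(-7650, 11), Rational(-4080, 11))) = Add(-2644, Rational(-11730, 11)) = Rational(-40814, 11)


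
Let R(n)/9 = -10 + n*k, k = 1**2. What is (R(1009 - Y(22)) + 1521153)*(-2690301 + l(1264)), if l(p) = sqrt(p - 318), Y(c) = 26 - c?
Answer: -4116451082508 + 1530108*sqrt(946) ≈ -4.1164e+12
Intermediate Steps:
l(p) = sqrt(-318 + p)
k = 1
R(n) = -90 + 9*n (R(n) = 9*(-10 + n*1) = 9*(-10 + n) = -90 + 9*n)
(R(1009 - Y(22)) + 1521153)*(-2690301 + l(1264)) = ((-90 + 9*(1009 - (26 - 1*22))) + 1521153)*(-2690301 + sqrt(-318 + 1264)) = ((-90 + 9*(1009 - (26 - 22))) + 1521153)*(-2690301 + sqrt(946)) = ((-90 + 9*(1009 - 1*4)) + 1521153)*(-2690301 + sqrt(946)) = ((-90 + 9*(1009 - 4)) + 1521153)*(-2690301 + sqrt(946)) = ((-90 + 9*1005) + 1521153)*(-2690301 + sqrt(946)) = ((-90 + 9045) + 1521153)*(-2690301 + sqrt(946)) = (8955 + 1521153)*(-2690301 + sqrt(946)) = 1530108*(-2690301 + sqrt(946)) = -4116451082508 + 1530108*sqrt(946)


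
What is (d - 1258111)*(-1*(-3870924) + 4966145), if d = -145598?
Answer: -12404673288921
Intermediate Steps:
(d - 1258111)*(-1*(-3870924) + 4966145) = (-145598 - 1258111)*(-1*(-3870924) + 4966145) = -1403709*(3870924 + 4966145) = -1403709*8837069 = -12404673288921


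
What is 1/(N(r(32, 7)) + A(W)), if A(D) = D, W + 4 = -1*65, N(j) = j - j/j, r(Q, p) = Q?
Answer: -1/38 ≈ -0.026316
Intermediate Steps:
N(j) = -1 + j (N(j) = j - 1*1 = j - 1 = -1 + j)
W = -69 (W = -4 - 1*65 = -4 - 65 = -69)
1/(N(r(32, 7)) + A(W)) = 1/((-1 + 32) - 69) = 1/(31 - 69) = 1/(-38) = -1/38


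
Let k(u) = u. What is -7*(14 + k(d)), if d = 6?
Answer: -140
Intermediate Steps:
-7*(14 + k(d)) = -7*(14 + 6) = -7*20 = -140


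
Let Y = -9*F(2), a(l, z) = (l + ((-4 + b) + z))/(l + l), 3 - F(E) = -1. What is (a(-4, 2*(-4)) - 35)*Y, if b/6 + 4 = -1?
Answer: 1053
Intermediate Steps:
b = -30 (b = -24 + 6*(-1) = -24 - 6 = -30)
F(E) = 4 (F(E) = 3 - 1*(-1) = 3 + 1 = 4)
a(l, z) = (-34 + l + z)/(2*l) (a(l, z) = (l + ((-4 - 30) + z))/(l + l) = (l + (-34 + z))/((2*l)) = (-34 + l + z)*(1/(2*l)) = (-34 + l + z)/(2*l))
Y = -36 (Y = -9*4 = -36)
(a(-4, 2*(-4)) - 35)*Y = ((½)*(-34 - 4 + 2*(-4))/(-4) - 35)*(-36) = ((½)*(-¼)*(-34 - 4 - 8) - 35)*(-36) = ((½)*(-¼)*(-46) - 35)*(-36) = (23/4 - 35)*(-36) = -117/4*(-36) = 1053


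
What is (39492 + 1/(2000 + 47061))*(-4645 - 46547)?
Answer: -99185370929496/49061 ≈ -2.0217e+9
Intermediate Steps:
(39492 + 1/(2000 + 47061))*(-4645 - 46547) = (39492 + 1/49061)*(-51192) = (1937517013/49061)*(-51192) = -99185370929496/49061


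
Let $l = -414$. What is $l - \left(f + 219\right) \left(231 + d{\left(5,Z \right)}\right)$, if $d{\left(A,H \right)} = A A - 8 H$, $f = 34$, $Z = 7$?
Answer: $-51014$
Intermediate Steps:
$d{\left(A,H \right)} = A^{2} - 8 H$
$l - \left(f + 219\right) \left(231 + d{\left(5,Z \right)}\right) = -414 - \left(34 + 219\right) \left(231 + \left(5^{2} - 56\right)\right) = -414 - 253 \left(231 + \left(25 - 56\right)\right) = -414 - 253 \left(231 - 31\right) = -414 - 253 \cdot 200 = -414 - 50600 = -51014$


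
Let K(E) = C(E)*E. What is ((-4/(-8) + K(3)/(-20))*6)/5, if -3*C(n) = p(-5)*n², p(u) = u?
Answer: -21/10 ≈ -2.1000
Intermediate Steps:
C(n) = 5*n²/3 (C(n) = -(-5)*n²/3 = 5*n²/3)
K(E) = 5*E³/3 (K(E) = (5*E²/3)*E = 5*E³/3)
((-4/(-8) + K(3)/(-20))*6)/5 = ((-4/(-8) + ((5/3)*3³)/(-20))*6)/5 = ((-4*(-⅛) + ((5/3)*27)*(-1/20))*6)*(⅕) = ((½ + 45*(-1/20))*6)*(⅕) = ((½ - 9/4)*6)*(⅕) = -7/4*6*(⅕) = -21/2*⅕ = -21/10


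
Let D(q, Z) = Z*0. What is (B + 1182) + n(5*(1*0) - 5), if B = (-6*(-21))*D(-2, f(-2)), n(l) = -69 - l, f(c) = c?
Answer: 1118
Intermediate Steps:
D(q, Z) = 0
B = 0 (B = -6*(-21)*0 = 126*0 = 0)
(B + 1182) + n(5*(1*0) - 5) = (0 + 1182) + (-69 - (5*(1*0) - 5)) = 1182 + (-69 - (5*0 - 5)) = 1182 + (-69 - (0 - 5)) = 1182 + (-69 - 1*(-5)) = 1182 + (-69 + 5) = 1182 - 64 = 1118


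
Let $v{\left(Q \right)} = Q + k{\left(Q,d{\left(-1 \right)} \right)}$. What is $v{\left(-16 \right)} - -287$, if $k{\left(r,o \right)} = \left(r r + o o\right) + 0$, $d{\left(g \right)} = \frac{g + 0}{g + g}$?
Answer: $\frac{2109}{4} \approx 527.25$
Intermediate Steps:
$d{\left(g \right)} = \frac{1}{2}$ ($d{\left(g \right)} = \frac{g}{2 g} = g \frac{1}{2 g} = \frac{1}{2}$)
$k{\left(r,o \right)} = o^{2} + r^{2}$ ($k{\left(r,o \right)} = \left(r^{2} + o^{2}\right) + 0 = \left(o^{2} + r^{2}\right) + 0 = o^{2} + r^{2}$)
$v{\left(Q \right)} = \frac{1}{4} + Q + Q^{2}$ ($v{\left(Q \right)} = Q + \left(\left(\frac{1}{2}\right)^{2} + Q^{2}\right) = Q + \left(\frac{1}{4} + Q^{2}\right) = \frac{1}{4} + Q + Q^{2}$)
$v{\left(-16 \right)} - -287 = \left(\frac{1}{4} - 16 + \left(-16\right)^{2}\right) - -287 = \left(\frac{1}{4} - 16 + 256\right) + 287 = \frac{961}{4} + 287 = \frac{2109}{4}$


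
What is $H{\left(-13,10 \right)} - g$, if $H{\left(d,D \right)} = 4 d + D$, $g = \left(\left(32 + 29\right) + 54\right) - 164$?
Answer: $7$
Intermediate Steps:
$g = -49$ ($g = \left(61 + 54\right) - 164 = 115 - 164 = -49$)
$H{\left(d,D \right)} = D + 4 d$
$H{\left(-13,10 \right)} - g = \left(10 + 4 \left(-13\right)\right) - -49 = \left(10 - 52\right) + 49 = -42 + 49 = 7$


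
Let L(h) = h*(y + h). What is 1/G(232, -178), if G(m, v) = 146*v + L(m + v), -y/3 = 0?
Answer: -1/23072 ≈ -4.3343e-5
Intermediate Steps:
y = 0 (y = -3*0 = 0)
L(h) = h² (L(h) = h*(0 + h) = h*h = h²)
G(m, v) = (m + v)² + 146*v (G(m, v) = 146*v + (m + v)² = (m + v)² + 146*v)
1/G(232, -178) = 1/((232 - 178)² + 146*(-178)) = 1/(54² - 25988) = 1/(2916 - 25988) = 1/(-23072) = -1/23072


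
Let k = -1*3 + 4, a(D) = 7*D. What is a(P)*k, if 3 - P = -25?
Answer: 196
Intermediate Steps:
P = 28 (P = 3 - 1*(-25) = 3 + 25 = 28)
k = 1 (k = -3 + 4 = 1)
a(P)*k = (7*28)*1 = 196*1 = 196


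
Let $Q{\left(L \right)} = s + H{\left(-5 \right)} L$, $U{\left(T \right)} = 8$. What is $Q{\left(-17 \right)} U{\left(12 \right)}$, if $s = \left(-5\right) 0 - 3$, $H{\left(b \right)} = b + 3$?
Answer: $248$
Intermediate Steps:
$H{\left(b \right)} = 3 + b$
$s = -3$ ($s = 0 - 3 = -3$)
$Q{\left(L \right)} = -3 - 2 L$ ($Q{\left(L \right)} = -3 + \left(3 - 5\right) L = -3 - 2 L$)
$Q{\left(-17 \right)} U{\left(12 \right)} = \left(-3 - -34\right) 8 = \left(-3 + 34\right) 8 = 31 \cdot 8 = 248$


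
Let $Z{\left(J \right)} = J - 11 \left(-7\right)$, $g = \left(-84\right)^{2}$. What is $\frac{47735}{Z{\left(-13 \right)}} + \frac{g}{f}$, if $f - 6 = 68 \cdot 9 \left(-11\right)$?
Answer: $\frac{53435671}{71744} \approx 744.81$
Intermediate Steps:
$g = 7056$
$Z{\left(J \right)} = 77 + J$ ($Z{\left(J \right)} = J - -77 = J + 77 = 77 + J$)
$f = -6726$ ($f = 6 + 68 \cdot 9 \left(-11\right) = 6 + 612 \left(-11\right) = 6 - 6732 = -6726$)
$\frac{47735}{Z{\left(-13 \right)}} + \frac{g}{f} = \frac{47735}{77 - 13} + \frac{7056}{-6726} = \frac{47735}{64} + 7056 \left(- \frac{1}{6726}\right) = 47735 \cdot \frac{1}{64} - \frac{1176}{1121} = \frac{47735}{64} - \frac{1176}{1121} = \frac{53435671}{71744}$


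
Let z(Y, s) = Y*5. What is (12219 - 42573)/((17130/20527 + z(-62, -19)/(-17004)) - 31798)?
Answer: 407492068932/426865827319 ≈ 0.95461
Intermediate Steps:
z(Y, s) = 5*Y
(12219 - 42573)/((17130/20527 + z(-62, -19)/(-17004)) - 31798) = (12219 - 42573)/((17130/20527 + (5*(-62))/(-17004)) - 31798) = -30354/((17130*(1/20527) - 310*(-1/17004)) - 31798) = -30354/((17130/20527 + 155/8502) - 31798) = -30354/(11447765/13424658 - 31798) = -30354/(-426865827319/13424658) = -30354*(-13424658/426865827319) = 407492068932/426865827319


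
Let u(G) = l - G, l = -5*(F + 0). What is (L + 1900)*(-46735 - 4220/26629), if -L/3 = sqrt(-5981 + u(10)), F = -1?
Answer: -2364570016500/26629 + 3733531605*I*sqrt(5986)/26629 ≈ -8.8797e+7 + 1.0848e+7*I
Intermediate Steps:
l = 5 (l = -5*(-1 + 0) = -5*(-1) = 5)
u(G) = 5 - G
L = -3*I*sqrt(5986) (L = -3*sqrt(-5981 + (5 - 1*10)) = -3*sqrt(-5981 + (5 - 10)) = -3*sqrt(-5981 - 5) = -3*I*sqrt(5986) ≈ -232.11*I)
(L + 1900)*(-46735 - 4220/26629) = (-3*I*sqrt(5986) + 1900)*(-46735 - 4220/26629) = (1900 - 3*I*sqrt(5986))*(-46735 - 4220*1/26629) = (1900 - 3*I*sqrt(5986))*(-46735 - 4220/26629) = (1900 - 3*I*sqrt(5986))*(-1244510535/26629) = -2364570016500/26629 + 3733531605*I*sqrt(5986)/26629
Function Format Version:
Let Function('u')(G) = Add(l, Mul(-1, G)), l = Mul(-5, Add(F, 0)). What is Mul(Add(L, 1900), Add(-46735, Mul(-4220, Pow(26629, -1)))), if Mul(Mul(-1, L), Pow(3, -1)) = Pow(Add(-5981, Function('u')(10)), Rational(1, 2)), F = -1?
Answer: Add(Rational(-2364570016500, 26629), Mul(Rational(3733531605, 26629), I, Pow(5986, Rational(1, 2)))) ≈ Add(-8.8797e+7, Mul(1.0848e+7, I))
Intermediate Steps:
l = 5 (l = Mul(-5, Add(-1, 0)) = Mul(-5, -1) = 5)
Function('u')(G) = Add(5, Mul(-1, G))
L = Mul(-3, I, Pow(5986, Rational(1, 2))) (L = Mul(-3, Pow(Add(-5981, Add(5, Mul(-1, 10))), Rational(1, 2))) = Mul(-3, Pow(Add(-5981, Add(5, -10)), Rational(1, 2))) = Mul(-3, Pow(Add(-5981, -5), Rational(1, 2))) = Mul(-3, Pow(-5986, Rational(1, 2))) = Mul(-3, Mul(I, Pow(5986, Rational(1, 2)))) = Mul(-3, I, Pow(5986, Rational(1, 2))) ≈ Mul(-232.11, I))
Mul(Add(L, 1900), Add(-46735, Mul(-4220, Pow(26629, -1)))) = Mul(Add(Mul(-3, I, Pow(5986, Rational(1, 2))), 1900), Add(-46735, Mul(-4220, Pow(26629, -1)))) = Mul(Add(1900, Mul(-3, I, Pow(5986, Rational(1, 2)))), Add(-46735, Mul(-4220, Rational(1, 26629)))) = Mul(Add(1900, Mul(-3, I, Pow(5986, Rational(1, 2)))), Add(-46735, Rational(-4220, 26629))) = Mul(Add(1900, Mul(-3, I, Pow(5986, Rational(1, 2)))), Rational(-1244510535, 26629)) = Add(Rational(-2364570016500, 26629), Mul(Rational(3733531605, 26629), I, Pow(5986, Rational(1, 2))))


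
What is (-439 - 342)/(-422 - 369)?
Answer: 781/791 ≈ 0.98736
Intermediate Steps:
(-439 - 342)/(-422 - 369) = -781/(-791) = -781*(-1/791) = 781/791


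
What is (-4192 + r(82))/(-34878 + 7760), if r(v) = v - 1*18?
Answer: 2064/13559 ≈ 0.15222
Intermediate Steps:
r(v) = -18 + v (r(v) = v - 18 = -18 + v)
(-4192 + r(82))/(-34878 + 7760) = (-4192 + (-18 + 82))/(-34878 + 7760) = (-4192 + 64)/(-27118) = -4128*(-1/27118) = 2064/13559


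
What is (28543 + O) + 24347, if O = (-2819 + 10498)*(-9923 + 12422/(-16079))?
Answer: -174920591553/2297 ≈ -7.6152e+7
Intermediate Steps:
O = -175042079883/2297 (O = 7679*(-9923 + 12422*(-1/16079)) = 7679*(-9923 - 12422/16079) = 7679*(-159564339/16079) = -175042079883/2297 ≈ -7.6205e+7)
(28543 + O) + 24347 = (28543 - 175042079883/2297) + 24347 = -174976516612/2297 + 24347 = -174920591553/2297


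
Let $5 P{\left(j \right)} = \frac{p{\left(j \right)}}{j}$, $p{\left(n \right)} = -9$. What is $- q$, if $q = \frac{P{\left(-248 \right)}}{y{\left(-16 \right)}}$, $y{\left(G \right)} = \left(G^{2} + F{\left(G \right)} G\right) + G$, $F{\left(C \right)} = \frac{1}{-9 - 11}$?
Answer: $- \frac{9}{298592} \approx -3.0141 \cdot 10^{-5}$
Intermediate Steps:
$F{\left(C \right)} = - \frac{1}{20}$ ($F{\left(C \right)} = \frac{1}{-20} = - \frac{1}{20}$)
$y{\left(G \right)} = G^{2} + \frac{19 G}{20}$ ($y{\left(G \right)} = \left(G^{2} - \frac{G}{20}\right) + G = G^{2} + \frac{19 G}{20}$)
$P{\left(j \right)} = - \frac{9}{5 j}$ ($P{\left(j \right)} = \frac{\left(-9\right) \frac{1}{j}}{5} = - \frac{9}{5 j}$)
$q = \frac{9}{298592}$ ($q = \frac{\left(- \frac{9}{5}\right) \frac{1}{-248}}{\frac{1}{20} \left(-16\right) \left(19 + 20 \left(-16\right)\right)} = \frac{\left(- \frac{9}{5}\right) \left(- \frac{1}{248}\right)}{\frac{1}{20} \left(-16\right) \left(19 - 320\right)} = \frac{9}{1240 \cdot \frac{1}{20} \left(-16\right) \left(-301\right)} = \frac{9}{1240 \cdot \frac{1204}{5}} = \frac{9}{1240} \cdot \frac{5}{1204} = \frac{9}{298592} \approx 3.0141 \cdot 10^{-5}$)
$- q = \left(-1\right) \frac{9}{298592} = - \frac{9}{298592}$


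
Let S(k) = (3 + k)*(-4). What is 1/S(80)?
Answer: -1/332 ≈ -0.0030120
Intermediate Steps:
S(k) = -12 - 4*k
1/S(80) = 1/(-12 - 4*80) = 1/(-12 - 320) = 1/(-332) = -1/332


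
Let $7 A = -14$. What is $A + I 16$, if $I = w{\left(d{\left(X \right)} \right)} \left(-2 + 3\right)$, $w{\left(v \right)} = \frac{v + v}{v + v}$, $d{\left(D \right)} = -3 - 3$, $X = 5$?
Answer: $14$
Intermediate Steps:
$A = -2$ ($A = \frac{1}{7} \left(-14\right) = -2$)
$d{\left(D \right)} = -6$
$w{\left(v \right)} = 1$ ($w{\left(v \right)} = \frac{2 v}{2 v} = 2 v \frac{1}{2 v} = 1$)
$I = 1$ ($I = 1 \left(-2 + 3\right) = 1 \cdot 1 = 1$)
$A + I 16 = -2 + 1 \cdot 16 = -2 + 16 = 14$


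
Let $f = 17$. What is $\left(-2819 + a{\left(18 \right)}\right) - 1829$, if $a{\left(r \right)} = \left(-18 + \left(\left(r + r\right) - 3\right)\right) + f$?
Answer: $-4616$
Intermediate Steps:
$a{\left(r \right)} = -4 + 2 r$ ($a{\left(r \right)} = \left(-18 + \left(\left(r + r\right) - 3\right)\right) + 17 = \left(-18 + \left(2 r - 3\right)\right) + 17 = \left(-18 + \left(-3 + 2 r\right)\right) + 17 = \left(-21 + 2 r\right) + 17 = -4 + 2 r$)
$\left(-2819 + a{\left(18 \right)}\right) - 1829 = \left(-2819 + \left(-4 + 2 \cdot 18\right)\right) - 1829 = \left(-2819 + \left(-4 + 36\right)\right) - 1829 = \left(-2819 + 32\right) - 1829 = -2787 - 1829 = -4616$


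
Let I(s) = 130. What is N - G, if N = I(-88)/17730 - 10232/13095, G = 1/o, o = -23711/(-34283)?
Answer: -135786233324/61167622365 ≈ -2.2199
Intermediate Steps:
o = 23711/34283 (o = -23711*(-1/34283) = 23711/34283 ≈ 0.69163)
G = 34283/23711 (G = 1/(23711/34283) = 34283/23711 ≈ 1.4459)
N = -1996789/2579715 (N = 130/17730 - 10232/13095 = 130*(1/17730) - 10232*1/13095 = 13/1773 - 10232/13095 = -1996789/2579715 ≈ -0.77403)
N - G = -1996789/2579715 - 1*34283/23711 = -1996789/2579715 - 34283/23711 = -135786233324/61167622365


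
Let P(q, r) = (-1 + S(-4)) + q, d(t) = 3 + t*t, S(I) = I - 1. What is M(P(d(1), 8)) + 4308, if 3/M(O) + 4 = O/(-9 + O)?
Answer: 60301/14 ≈ 4307.2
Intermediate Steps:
S(I) = -1 + I
d(t) = 3 + t²
P(q, r) = -6 + q (P(q, r) = (-1 + (-1 - 4)) + q = (-1 - 5) + q = -6 + q)
M(O) = 3/(-4 + O/(-9 + O))
M(P(d(1), 8)) + 4308 = (9 - (-6 + (3 + 1²)))/(-12 + (-6 + (3 + 1²))) + 4308 = (9 - (-6 + (3 + 1)))/(-12 + (-6 + (3 + 1))) + 4308 = (9 - (-6 + 4))/(-12 + (-6 + 4)) + 4308 = (9 - 1*(-2))/(-12 - 2) + 4308 = (9 + 2)/(-14) + 4308 = -1/14*11 + 4308 = -11/14 + 4308 = 60301/14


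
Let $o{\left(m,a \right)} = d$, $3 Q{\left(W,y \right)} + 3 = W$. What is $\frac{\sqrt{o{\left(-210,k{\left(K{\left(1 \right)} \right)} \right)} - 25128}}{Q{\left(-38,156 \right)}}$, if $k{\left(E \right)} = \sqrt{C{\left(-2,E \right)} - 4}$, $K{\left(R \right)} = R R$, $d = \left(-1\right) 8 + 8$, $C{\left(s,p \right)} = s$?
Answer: $- \frac{18 i \sqrt{698}}{41} \approx - 11.599 i$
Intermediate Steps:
$d = 0$ ($d = -8 + 8 = 0$)
$Q{\left(W,y \right)} = -1 + \frac{W}{3}$
$K{\left(R \right)} = R^{2}$
$k{\left(E \right)} = i \sqrt{6}$ ($k{\left(E \right)} = \sqrt{-2 - 4} = \sqrt{-6} = i \sqrt{6}$)
$o{\left(m,a \right)} = 0$
$\frac{\sqrt{o{\left(-210,k{\left(K{\left(1 \right)} \right)} \right)} - 25128}}{Q{\left(-38,156 \right)}} = \frac{\sqrt{0 - 25128}}{-1 + \frac{1}{3} \left(-38\right)} = \frac{\sqrt{-25128}}{-1 - \frac{38}{3}} = \frac{6 i \sqrt{698}}{- \frac{41}{3}} = 6 i \sqrt{698} \left(- \frac{3}{41}\right) = - \frac{18 i \sqrt{698}}{41}$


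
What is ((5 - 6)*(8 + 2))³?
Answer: -1000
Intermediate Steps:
((5 - 6)*(8 + 2))³ = (-1*10)³ = (-10)³ = -1000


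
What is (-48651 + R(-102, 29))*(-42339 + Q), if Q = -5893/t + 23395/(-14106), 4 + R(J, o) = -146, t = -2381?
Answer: 23131455594231497/11195462 ≈ 2.0661e+9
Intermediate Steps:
R(J, o) = -150 (R(J, o) = -4 - 146 = -150)
Q = 27423163/33586386 (Q = -5893/(-2381) + 23395/(-14106) = -5893*(-1/2381) + 23395*(-1/14106) = 5893/2381 - 23395/14106 = 27423163/33586386 ≈ 0.81650)
(-48651 + R(-102, 29))*(-42339 + Q) = (-48651 - 150)*(-42339 + 27423163/33586386) = -48801*(-1421986573691/33586386) = 23131455594231497/11195462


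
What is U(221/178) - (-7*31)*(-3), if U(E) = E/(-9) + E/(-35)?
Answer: -18255647/28035 ≈ -651.17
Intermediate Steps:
U(E) = -44*E/315 (U(E) = E*(-⅑) + E*(-1/35) = -E/9 - E/35 = -44*E/315)
U(221/178) - (-7*31)*(-3) = -9724/(315*178) - (-7*31)*(-3) = -9724/(315*178) - (-217)*(-3) = -44/315*221/178 - 1*651 = -4862/28035 - 651 = -18255647/28035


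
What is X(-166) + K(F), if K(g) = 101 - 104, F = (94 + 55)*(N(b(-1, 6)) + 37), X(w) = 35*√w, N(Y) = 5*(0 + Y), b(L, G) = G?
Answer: -3 + 35*I*√166 ≈ -3.0 + 450.94*I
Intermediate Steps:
N(Y) = 5*Y
F = 9983 (F = (94 + 55)*(5*6 + 37) = 149*(30 + 37) = 149*67 = 9983)
K(g) = -3
X(-166) + K(F) = 35*√(-166) - 3 = 35*(I*√166) - 3 = 35*I*√166 - 3 = -3 + 35*I*√166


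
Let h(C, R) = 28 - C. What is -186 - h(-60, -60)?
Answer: -274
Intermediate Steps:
-186 - h(-60, -60) = -186 - (28 - 1*(-60)) = -186 - (28 + 60) = -186 - 1*88 = -186 - 88 = -274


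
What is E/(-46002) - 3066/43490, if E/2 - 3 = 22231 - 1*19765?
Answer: -29649646/166718915 ≈ -0.17784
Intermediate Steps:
E = 4938 (E = 6 + 2*(22231 - 1*19765) = 6 + 2*(22231 - 19765) = 6 + 2*2466 = 6 + 4932 = 4938)
E/(-46002) - 3066/43490 = 4938/(-46002) - 3066/43490 = 4938*(-1/46002) - 3066*1/43490 = -823/7667 - 1533/21745 = -29649646/166718915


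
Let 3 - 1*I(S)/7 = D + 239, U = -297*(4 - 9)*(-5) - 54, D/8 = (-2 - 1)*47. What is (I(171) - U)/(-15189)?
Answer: -13723/15189 ≈ -0.90348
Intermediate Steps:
D = -1128 (D = 8*((-2 - 1)*47) = 8*(-3*47) = 8*(-141) = -1128)
U = -7479 (U = -(-1485)*(-5) - 54 = -297*25 - 54 = -7425 - 54 = -7479)
I(S) = 6244 (I(S) = 21 - 7*(-1128 + 239) = 21 - 7*(-889) = 21 + 6223 = 6244)
(I(171) - U)/(-15189) = (6244 - 1*(-7479))/(-15189) = (6244 + 7479)*(-1/15189) = 13723*(-1/15189) = -13723/15189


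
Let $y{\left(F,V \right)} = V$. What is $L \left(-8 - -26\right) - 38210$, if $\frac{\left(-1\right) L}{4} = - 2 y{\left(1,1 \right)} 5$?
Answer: $-37490$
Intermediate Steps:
$L = 40$ ($L = - 4 \left(-2\right) 1 \cdot 5 = - 4 \left(\left(-2\right) 5\right) = \left(-4\right) \left(-10\right) = 40$)
$L \left(-8 - -26\right) - 38210 = 40 \left(-8 - -26\right) - 38210 = 40 \left(-8 + 26\right) - 38210 = 40 \cdot 18 - 38210 = 720 - 38210 = -37490$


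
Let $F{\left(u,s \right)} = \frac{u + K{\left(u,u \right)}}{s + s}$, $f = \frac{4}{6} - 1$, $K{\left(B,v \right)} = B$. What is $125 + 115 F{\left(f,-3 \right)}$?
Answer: $\frac{1240}{9} \approx 137.78$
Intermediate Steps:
$f = - \frac{1}{3}$ ($f = 4 \cdot \frac{1}{6} - 1 = \frac{2}{3} - 1 = - \frac{1}{3} \approx -0.33333$)
$F{\left(u,s \right)} = \frac{u}{s}$ ($F{\left(u,s \right)} = \frac{u + u}{s + s} = \frac{2 u}{2 s} = 2 u \frac{1}{2 s} = \frac{u}{s}$)
$125 + 115 F{\left(f,-3 \right)} = 125 + 115 \left(- \frac{1}{3 \left(-3\right)}\right) = 125 + 115 \left(\left(- \frac{1}{3}\right) \left(- \frac{1}{3}\right)\right) = 125 + 115 \cdot \frac{1}{9} = 125 + \frac{115}{9} = \frac{1240}{9}$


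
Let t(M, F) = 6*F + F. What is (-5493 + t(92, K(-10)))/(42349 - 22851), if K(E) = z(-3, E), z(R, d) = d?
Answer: -5563/19498 ≈ -0.28531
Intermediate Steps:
K(E) = E
t(M, F) = 7*F
(-5493 + t(92, K(-10)))/(42349 - 22851) = (-5493 + 7*(-10))/(42349 - 22851) = (-5493 - 70)/19498 = -5563*1/19498 = -5563/19498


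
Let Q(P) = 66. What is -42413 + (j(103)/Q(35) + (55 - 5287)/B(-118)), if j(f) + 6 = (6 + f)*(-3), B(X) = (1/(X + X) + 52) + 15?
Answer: -14781942311/347842 ≈ -42496.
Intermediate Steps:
B(X) = 67 + 1/(2*X) (B(X) = (1/(2*X) + 52) + 15 = (52 + 1/(2*X)) + 15 = 67 + 1/(2*X))
j(f) = -24 - 3*f (j(f) = -6 + (6 + f)*(-3) = -6 + (-18 - 3*f) = -24 - 3*f)
-42413 + (j(103)/Q(35) + (55 - 5287)/B(-118)) = -42413 + ((-24 - 3*103)/66 + (55 - 5287)/(67 + (½)/(-118))) = -42413 + ((-24 - 309)*(1/66) - 5232/(67 + (½)*(-1/118))) = -42413 + (-333*1/66 - 5232/(67 - 1/236)) = -42413 + (-111/22 - 5232/15811/236) = -42413 + (-111/22 - 5232*236/15811) = -42413 + (-111/22 - 1234752/15811) = -42413 - 28919565/347842 = -14781942311/347842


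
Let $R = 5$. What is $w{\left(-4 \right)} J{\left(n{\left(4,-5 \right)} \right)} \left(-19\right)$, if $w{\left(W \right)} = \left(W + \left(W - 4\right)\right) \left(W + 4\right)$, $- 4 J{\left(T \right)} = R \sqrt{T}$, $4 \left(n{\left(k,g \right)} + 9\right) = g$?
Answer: $0$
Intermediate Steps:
$n{\left(k,g \right)} = -9 + \frac{g}{4}$
$J{\left(T \right)} = - \frac{5 \sqrt{T}}{4}$
$w{\left(W \right)} = \left(-4 + 2 W\right) \left(4 + W\right)$ ($w{\left(W \right)} = \left(W + \left(W - 4\right)\right) \left(4 + W\right) = \left(W + \left(-4 + W\right)\right) \left(4 + W\right) = \left(-4 + 2 W\right) \left(4 + W\right)$)
$w{\left(-4 \right)} J{\left(n{\left(4,-5 \right)} \right)} \left(-19\right) = \left(-16 + 2 \left(-4\right)^{2} + 4 \left(-4\right)\right) \left(- \frac{5 \sqrt{-9 + \frac{1}{4} \left(-5\right)}}{4}\right) \left(-19\right) = \left(-16 + 2 \cdot 16 - 16\right) \left(- \frac{5 \sqrt{-9 - \frac{5}{4}}}{4}\right) \left(-19\right) = \left(-16 + 32 - 16\right) \left(- \frac{5 \sqrt{- \frac{41}{4}}}{4}\right) \left(-19\right) = 0 \left(- \frac{5 \frac{i \sqrt{41}}{2}}{4}\right) \left(-19\right) = 0 \left(- \frac{5 i \sqrt{41}}{8}\right) \left(-19\right) = 0 \left(-19\right) = 0$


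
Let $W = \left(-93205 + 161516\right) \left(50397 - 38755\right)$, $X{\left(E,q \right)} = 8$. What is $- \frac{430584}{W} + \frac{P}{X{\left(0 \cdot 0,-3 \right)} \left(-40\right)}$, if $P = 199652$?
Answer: $- \frac{19847339238563}{31811066480} \approx -623.91$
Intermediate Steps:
$W = 795276662$ ($W = 68311 \cdot 11642 = 795276662$)
$- \frac{430584}{W} + \frac{P}{X{\left(0 \cdot 0,-3 \right)} \left(-40\right)} = - \frac{430584}{795276662} + \frac{199652}{8 \left(-40\right)} = \left(-430584\right) \frac{1}{795276662} + \frac{199652}{-320} = - \frac{215292}{397638331} + 199652 \left(- \frac{1}{320}\right) = - \frac{215292}{397638331} - \frac{49913}{80} = - \frac{19847339238563}{31811066480}$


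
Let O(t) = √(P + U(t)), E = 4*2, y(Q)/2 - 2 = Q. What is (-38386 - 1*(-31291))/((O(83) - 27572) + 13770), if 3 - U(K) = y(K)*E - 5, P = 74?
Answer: 4451145/8658931 + 1935*I*√142/17317862 ≈ 0.51405 + 0.0013315*I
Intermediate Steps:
y(Q) = 4 + 2*Q
E = 8
U(K) = -24 - 16*K (U(K) = 3 - ((4 + 2*K)*8 - 5) = 3 - ((32 + 16*K) - 5) = 3 - (27 + 16*K) = 3 + (-27 - 16*K) = -24 - 16*K)
O(t) = √(50 - 16*t) (O(t) = √(74 + (-24 - 16*t)) = √(50 - 16*t))
(-38386 - 1*(-31291))/((O(83) - 27572) + 13770) = (-38386 - 1*(-31291))/((√(50 - 16*83) - 27572) + 13770) = (-38386 + 31291)/((√(50 - 1328) - 27572) + 13770) = -7095/((√(-1278) - 27572) + 13770) = -7095/((3*I*√142 - 27572) + 13770) = -7095/((-27572 + 3*I*√142) + 13770) = -7095/(-13802 + 3*I*√142)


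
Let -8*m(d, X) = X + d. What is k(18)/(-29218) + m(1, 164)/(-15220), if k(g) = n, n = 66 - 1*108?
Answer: 141927/50822624 ≈ 0.0027926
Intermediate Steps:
m(d, X) = -X/8 - d/8 (m(d, X) = -(X + d)/8 = -X/8 - d/8)
n = -42 (n = 66 - 108 = -42)
k(g) = -42
k(18)/(-29218) + m(1, 164)/(-15220) = -42/(-29218) + (-⅛*164 - ⅛*1)/(-15220) = -42*(-1/29218) + (-41/2 - ⅛)*(-1/15220) = 3/2087 - 165/8*(-1/15220) = 3/2087 + 33/24352 = 141927/50822624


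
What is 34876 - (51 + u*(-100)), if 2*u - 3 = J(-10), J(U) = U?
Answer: 34475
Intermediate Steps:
u = -7/2 (u = 3/2 + (1/2)*(-10) = 3/2 - 5 = -7/2 ≈ -3.5000)
34876 - (51 + u*(-100)) = 34876 - (51 - 7/2*(-100)) = 34876 - (51 + 350) = 34876 - 1*401 = 34876 - 401 = 34475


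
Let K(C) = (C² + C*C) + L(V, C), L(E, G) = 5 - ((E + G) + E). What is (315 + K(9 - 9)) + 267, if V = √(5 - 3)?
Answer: 587 - 2*√2 ≈ 584.17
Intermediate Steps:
V = √2 ≈ 1.4142
L(E, G) = 5 - G - 2*E (L(E, G) = 5 - (G + 2*E) = 5 + (-G - 2*E) = 5 - G - 2*E)
K(C) = 5 - C - 2*√2 + 2*C² (K(C) = (C² + C*C) + (5 - C - 2*√2) = (C² + C²) + (5 - C - 2*√2) = 2*C² + (5 - C - 2*√2) = 5 - C - 2*√2 + 2*C²)
(315 + K(9 - 9)) + 267 = (315 + (5 - (9 - 9) - 2*√2 + 2*(9 - 9)²)) + 267 = (315 + (5 - 1*0 - 2*√2 + 2*0²)) + 267 = (315 + (5 + 0 - 2*√2 + 2*0)) + 267 = (315 + (5 + 0 - 2*√2 + 0)) + 267 = (315 + (5 - 2*√2)) + 267 = (320 - 2*√2) + 267 = 587 - 2*√2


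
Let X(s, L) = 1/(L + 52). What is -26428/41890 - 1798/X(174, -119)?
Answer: 2523147156/20945 ≈ 1.2047e+5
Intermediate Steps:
X(s, L) = 1/(52 + L)
-26428/41890 - 1798/X(174, -119) = -26428/41890 - 1798/(1/(52 - 119)) = -26428*1/41890 - 1798/(1/(-67)) = -13214/20945 - 1798/(-1/67) = -13214/20945 - 1798*(-67) = -13214/20945 + 120466 = 2523147156/20945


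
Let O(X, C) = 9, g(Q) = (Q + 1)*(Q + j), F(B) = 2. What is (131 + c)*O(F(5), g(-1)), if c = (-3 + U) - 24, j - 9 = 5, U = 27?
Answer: 1179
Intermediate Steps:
j = 14 (j = 9 + 5 = 14)
c = 0 (c = (-3 + 27) - 24 = 24 - 24 = 0)
g(Q) = (1 + Q)*(14 + Q) (g(Q) = (Q + 1)*(Q + 14) = (1 + Q)*(14 + Q))
(131 + c)*O(F(5), g(-1)) = (131 + 0)*9 = 131*9 = 1179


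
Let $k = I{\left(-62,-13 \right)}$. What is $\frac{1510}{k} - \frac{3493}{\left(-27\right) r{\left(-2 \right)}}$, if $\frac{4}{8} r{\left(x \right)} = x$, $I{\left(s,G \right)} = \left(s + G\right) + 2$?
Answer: $- \frac{418069}{7884} \approx -53.028$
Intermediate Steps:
$I{\left(s,G \right)} = 2 + G + s$ ($I{\left(s,G \right)} = \left(G + s\right) + 2 = 2 + G + s$)
$r{\left(x \right)} = 2 x$
$k = -73$ ($k = 2 - 13 - 62 = -73$)
$\frac{1510}{k} - \frac{3493}{\left(-27\right) r{\left(-2 \right)}} = \frac{1510}{-73} - \frac{3493}{\left(-27\right) 2 \left(-2\right)} = 1510 \left(- \frac{1}{73}\right) - \frac{3493}{\left(-27\right) \left(-4\right)} = - \frac{1510}{73} - \frac{3493}{108} = - \frac{418069}{7884}$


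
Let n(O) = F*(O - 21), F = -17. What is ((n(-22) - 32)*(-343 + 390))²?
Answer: 1079319609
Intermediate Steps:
n(O) = 357 - 17*O (n(O) = -17*(O - 21) = -17*(-21 + O) = 357 - 17*O)
((n(-22) - 32)*(-343 + 390))² = (((357 - 17*(-22)) - 32)*(-343 + 390))² = (((357 + 374) - 32)*47)² = ((731 - 32)*47)² = (699*47)² = 32853² = 1079319609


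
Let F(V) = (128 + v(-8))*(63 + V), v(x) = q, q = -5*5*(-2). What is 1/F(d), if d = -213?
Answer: -1/26700 ≈ -3.7453e-5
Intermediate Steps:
q = 50 (q = -25*(-2) = 50)
v(x) = 50
F(V) = 11214 + 178*V (F(V) = (128 + 50)*(63 + V) = 178*(63 + V) = 11214 + 178*V)
1/F(d) = 1/(11214 + 178*(-213)) = 1/(11214 - 37914) = 1/(-26700) = -1/26700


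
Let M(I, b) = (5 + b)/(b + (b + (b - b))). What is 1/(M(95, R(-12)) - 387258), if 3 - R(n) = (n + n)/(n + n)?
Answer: -4/1549025 ≈ -2.5823e-6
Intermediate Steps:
R(n) = 2 (R(n) = 3 - (n + n)/(n + n) = 3 - 2*n/(2*n) = 3 - 2*n*1/(2*n) = 3 - 1*1 = 3 - 1 = 2)
M(I, b) = (5 + b)/(2*b) (M(I, b) = (5 + b)/(b + (b + 0)) = (5 + b)/(b + b) = (5 + b)/((2*b)) = (5 + b)*(1/(2*b)) = (5 + b)/(2*b))
1/(M(95, R(-12)) - 387258) = 1/((½)*(5 + 2)/2 - 387258) = 1/((½)*(½)*7 - 387258) = 1/(7/4 - 387258) = 1/(-1549025/4) = -4/1549025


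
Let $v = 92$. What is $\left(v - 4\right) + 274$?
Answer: $362$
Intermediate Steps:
$\left(v - 4\right) + 274 = \left(92 - 4\right) + 274 = 88 + 274 = 362$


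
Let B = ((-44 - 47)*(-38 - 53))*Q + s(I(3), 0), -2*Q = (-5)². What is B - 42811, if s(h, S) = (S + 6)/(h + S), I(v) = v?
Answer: -292643/2 ≈ -1.4632e+5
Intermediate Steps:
Q = -25/2 (Q = -½*(-5)² = -½*25 = -25/2 ≈ -12.500)
s(h, S) = (6 + S)/(S + h)
B = -207021/2 (B = ((-44 - 47)*(-38 - 53))*(-25/2) + (6 + 0)/(0 + 3) = -91*(-91)*(-25/2) + 6/3 = 8281*(-25/2) + (⅓)*6 = -207025/2 + 2 = -207021/2 ≈ -1.0351e+5)
B - 42811 = -207021/2 - 42811 = -292643/2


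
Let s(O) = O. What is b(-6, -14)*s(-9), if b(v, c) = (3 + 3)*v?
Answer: 324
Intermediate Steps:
b(v, c) = 6*v
b(-6, -14)*s(-9) = (6*(-6))*(-9) = -36*(-9) = 324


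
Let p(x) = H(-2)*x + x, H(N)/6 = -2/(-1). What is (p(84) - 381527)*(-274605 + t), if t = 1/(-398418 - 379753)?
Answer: 81295021029923360/778171 ≈ 1.0447e+11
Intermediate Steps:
H(N) = 12 (H(N) = 6*(-2/(-1)) = 6*(-2*(-1)) = 6*2 = 12)
t = -1/778171 (t = 1/(-778171) = -1/778171 ≈ -1.2851e-6)
p(x) = 13*x (p(x) = 12*x + x = 13*x)
(p(84) - 381527)*(-274605 + t) = (13*84 - 381527)*(-274605 - 1/778171) = (1092 - 381527)*(-213689647456/778171) = -380435*(-213689647456/778171) = 81295021029923360/778171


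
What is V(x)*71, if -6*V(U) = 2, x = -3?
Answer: -71/3 ≈ -23.667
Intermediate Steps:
V(U) = -⅓ (V(U) = -⅙*2 = -⅓)
V(x)*71 = -⅓*71 = -71/3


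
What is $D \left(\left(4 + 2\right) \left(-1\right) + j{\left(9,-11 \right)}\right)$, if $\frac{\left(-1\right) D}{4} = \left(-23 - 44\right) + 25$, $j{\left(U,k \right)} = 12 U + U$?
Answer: $18648$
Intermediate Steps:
$j{\left(U,k \right)} = 13 U$
$D = 168$ ($D = - 4 \left(\left(-23 - 44\right) + 25\right) = - 4 \left(-67 + 25\right) = \left(-4\right) \left(-42\right) = 168$)
$D \left(\left(4 + 2\right) \left(-1\right) + j{\left(9,-11 \right)}\right) = 168 \left(\left(4 + 2\right) \left(-1\right) + 13 \cdot 9\right) = 168 \left(6 \left(-1\right) + 117\right) = 168 \left(-6 + 117\right) = 168 \cdot 111 = 18648$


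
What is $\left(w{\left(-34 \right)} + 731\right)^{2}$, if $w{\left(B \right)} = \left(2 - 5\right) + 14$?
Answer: $550564$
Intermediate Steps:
$w{\left(B \right)} = 11$ ($w{\left(B \right)} = -3 + 14 = 11$)
$\left(w{\left(-34 \right)} + 731\right)^{2} = \left(11 + 731\right)^{2} = 742^{2} = 550564$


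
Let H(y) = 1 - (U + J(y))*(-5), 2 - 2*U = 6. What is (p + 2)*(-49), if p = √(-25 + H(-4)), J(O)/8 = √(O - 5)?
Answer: -98 - 49*√(-34 + 120*I) ≈ -428.02 - 436.52*I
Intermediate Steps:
U = -2 (U = 1 - ½*6 = 1 - 3 = -2)
J(O) = 8*√(-5 + O) (J(O) = 8*√(O - 5) = 8*√(-5 + O))
H(y) = -9 + 40*√(-5 + y) (H(y) = 1 - (-2 + 8*√(-5 + y))*(-5) = 1 - (10 - 40*√(-5 + y)) = 1 + (-10 + 40*√(-5 + y)) = -9 + 40*√(-5 + y))
p = √(-34 + 120*I) (p = √(-25 + (-9 + 40*√(-5 - 4))) = √(-25 + (-9 + 40*√(-9))) = √(-25 + (-9 + 40*(3*I))) = √(-25 + (-9 + 120*I)) = √(-34 + 120*I) ≈ 6.7351 + 8.9085*I)
(p + 2)*(-49) = (√(-34 + 120*I) + 2)*(-49) = (2 + √(-34 + 120*I))*(-49) = -98 - 49*√(-34 + 120*I)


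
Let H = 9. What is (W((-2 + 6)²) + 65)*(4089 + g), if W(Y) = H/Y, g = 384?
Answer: 4692177/16 ≈ 2.9326e+5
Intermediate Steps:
W(Y) = 9/Y
(W((-2 + 6)²) + 65)*(4089 + g) = (9/((-2 + 6)²) + 65)*(4089 + 384) = (9/(4²) + 65)*4473 = (9/16 + 65)*4473 = (1049/16)*4473 = 4692177/16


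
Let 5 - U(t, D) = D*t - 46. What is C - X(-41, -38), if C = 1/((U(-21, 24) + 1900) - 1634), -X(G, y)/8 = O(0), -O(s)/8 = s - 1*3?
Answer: 157633/821 ≈ 192.00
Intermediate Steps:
O(s) = 24 - 8*s (O(s) = -8*(s - 1*3) = -8*(s - 3) = -8*(-3 + s) = 24 - 8*s)
X(G, y) = -192 (X(G, y) = -8*(24 - 8*0) = -8*(24 + 0) = -8*24 = -192)
U(t, D) = 51 - D*t (U(t, D) = 5 - (D*t - 46) = 5 - (-46 + D*t) = 5 + (46 - D*t) = 51 - D*t)
C = 1/821 (C = 1/(((51 - 1*24*(-21)) + 1900) - 1634) = 1/(((51 + 504) + 1900) - 1634) = 1/((555 + 1900) - 1634) = 1/(2455 - 1634) = 1/821 ≈ 0.0012180)
C - X(-41, -38) = 1/821 - 1*(-192) = 1/821 + 192 = 157633/821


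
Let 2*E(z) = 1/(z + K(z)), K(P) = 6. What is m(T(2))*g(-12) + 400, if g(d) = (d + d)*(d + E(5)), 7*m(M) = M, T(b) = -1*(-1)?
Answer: 33956/77 ≈ 440.99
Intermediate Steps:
T(b) = 1
m(M) = M/7
E(z) = 1/(2*(6 + z)) (E(z) = 1/(2*(z + 6)) = 1/(2*(6 + z)))
g(d) = 2*d*(1/22 + d) (g(d) = (d + d)*(d + 1/(2*(6 + 5))) = (2*d)*(d + (1/2)/11) = (2*d)*(d + (1/2)*(1/11)) = (2*d)*(d + 1/22) = (2*d)*(1/22 + d) = 2*d*(1/22 + d))
m(T(2))*g(-12) + 400 = ((1/7)*1)*((1/11)*(-12)*(1 + 22*(-12))) + 400 = ((1/11)*(-12)*(1 - 264))/7 + 400 = ((1/11)*(-12)*(-263))/7 + 400 = (1/7)*(3156/11) + 400 = 3156/77 + 400 = 33956/77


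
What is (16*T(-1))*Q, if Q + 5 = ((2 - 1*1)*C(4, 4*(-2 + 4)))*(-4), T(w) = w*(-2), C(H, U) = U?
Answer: -1184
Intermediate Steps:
T(w) = -2*w
Q = -37 (Q = -5 + ((2 - 1*1)*(4*(-2 + 4)))*(-4) = -5 + ((2 - 1)*(4*2))*(-4) = -5 + (1*8)*(-4) = -5 + 8*(-4) = -5 - 32 = -37)
(16*T(-1))*Q = (16*(-2*(-1)))*(-37) = (16*2)*(-37) = 32*(-37) = -1184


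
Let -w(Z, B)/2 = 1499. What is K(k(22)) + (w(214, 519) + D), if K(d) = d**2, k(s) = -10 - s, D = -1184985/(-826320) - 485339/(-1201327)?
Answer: -130515117319319/66178701776 ≈ -1972.2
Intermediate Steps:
w(Z, B) = -2998 (w(Z, B) = -2*1499 = -2998)
D = 121639986505/66178701776 (D = -1184985*(-1/826320) - 485339*(-1/1201327) = 78999/55088 + 485339/1201327 = 121639986505/66178701776 ≈ 1.8381)
K(k(22)) + (w(214, 519) + D) = (-10 - 1*22)**2 + (-2998 + 121639986505/66178701776) = (-10 - 22)**2 - 198282107937943/66178701776 = (-32)**2 - 198282107937943/66178701776 = 1024 - 198282107937943/66178701776 = -130515117319319/66178701776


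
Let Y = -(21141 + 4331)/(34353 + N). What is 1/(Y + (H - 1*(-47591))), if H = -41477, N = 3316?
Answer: 37669/230282794 ≈ 0.00016358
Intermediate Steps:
Y = -25472/37669 (Y = -(21141 + 4331)/(34353 + 3316) = -25472/37669 ≈ -0.67621)
1/(Y + (H - 1*(-47591))) = 1/(-25472/37669 + (-41477 - 1*(-47591))) = 1/(-25472/37669 + (-41477 + 47591)) = 1/(-25472/37669 + 6114) = 1/(230282794/37669) = 37669/230282794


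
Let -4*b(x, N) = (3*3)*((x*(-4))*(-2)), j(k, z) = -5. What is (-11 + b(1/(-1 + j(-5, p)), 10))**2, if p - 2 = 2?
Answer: 64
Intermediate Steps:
p = 4 (p = 2 + 2 = 4)
b(x, N) = -18*x (b(x, N) = -3*3*(x*(-4))*(-2)/4 = -9*-4*x*(-2)/4 = -9*8*x/4 = -18*x)
(-11 + b(1/(-1 + j(-5, p)), 10))**2 = (-11 - 18/(-1 - 5))**2 = (-11 - 18/(-6))**2 = (-11 - 18*(-1/6))**2 = (-11 + 3)**2 = (-8)**2 = 64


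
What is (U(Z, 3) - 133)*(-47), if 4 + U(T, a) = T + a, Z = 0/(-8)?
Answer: 6298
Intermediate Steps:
Z = 0 (Z = 0*(-1/8) = 0)
U(T, a) = -4 + T + a (U(T, a) = -4 + (T + a) = -4 + T + a)
(U(Z, 3) - 133)*(-47) = ((-4 + 0 + 3) - 133)*(-47) = (-1 - 133)*(-47) = -134*(-47) = 6298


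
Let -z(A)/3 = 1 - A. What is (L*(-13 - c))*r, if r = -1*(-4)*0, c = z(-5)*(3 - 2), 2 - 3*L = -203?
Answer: 0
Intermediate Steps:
z(A) = -3 + 3*A (z(A) = -3*(1 - A) = -3 + 3*A)
L = 205/3 (L = ⅔ - ⅓*(-203) = ⅔ + 203/3 = 205/3 ≈ 68.333)
c = -18 (c = (-3 + 3*(-5))*(3 - 2) = (-3 - 15)*1 = -18*1 = -18)
r = 0 (r = 4*0 = 0)
(L*(-13 - c))*r = (205*(-13 - 1*(-18))/3)*0 = (205*(-13 + 18)/3)*0 = ((205/3)*5)*0 = (1025/3)*0 = 0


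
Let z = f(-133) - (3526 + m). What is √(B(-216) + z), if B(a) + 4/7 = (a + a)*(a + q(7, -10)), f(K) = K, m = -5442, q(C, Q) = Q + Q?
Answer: √5082987/7 ≈ 322.08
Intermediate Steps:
q(C, Q) = 2*Q
B(a) = -4/7 + 2*a*(-20 + a) (B(a) = -4/7 + (a + a)*(a + 2*(-10)) = -4/7 + (2*a)*(a - 20) = -4/7 + (2*a)*(-20 + a) = -4/7 + 2*a*(-20 + a))
z = 1783 (z = -133 - (3526 - 5442) = -133 - 1*(-1916) = -133 + 1916 = 1783)
√(B(-216) + z) = √((-4/7 - 40*(-216) + 2*(-216)²) + 1783) = √((-4/7 + 8640 + 2*46656) + 1783) = √((-4/7 + 8640 + 93312) + 1783) = √(713660/7 + 1783) = √(726141/7) = √5082987/7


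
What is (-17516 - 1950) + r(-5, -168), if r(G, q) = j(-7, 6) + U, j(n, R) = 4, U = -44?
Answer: -19506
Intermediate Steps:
r(G, q) = -40 (r(G, q) = 4 - 44 = -40)
(-17516 - 1950) + r(-5, -168) = (-17516 - 1950) - 40 = -19466 - 40 = -19506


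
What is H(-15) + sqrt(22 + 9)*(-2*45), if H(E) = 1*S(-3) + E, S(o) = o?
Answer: -18 - 90*sqrt(31) ≈ -519.10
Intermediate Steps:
H(E) = -3 + E (H(E) = 1*(-3) + E = -3 + E)
H(-15) + sqrt(22 + 9)*(-2*45) = (-3 - 15) + sqrt(22 + 9)*(-2*45) = -18 + sqrt(31)*(-90) = -18 - 90*sqrt(31)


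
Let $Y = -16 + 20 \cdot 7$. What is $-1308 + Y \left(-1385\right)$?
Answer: $-173048$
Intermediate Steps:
$Y = 124$ ($Y = -16 + 140 = 124$)
$-1308 + Y \left(-1385\right) = -1308 + 124 \left(-1385\right) = -1308 - 171740 = -173048$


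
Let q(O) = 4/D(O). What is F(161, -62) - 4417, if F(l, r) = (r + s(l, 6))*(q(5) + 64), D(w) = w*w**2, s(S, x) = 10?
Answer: -968333/125 ≈ -7746.7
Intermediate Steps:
D(w) = w**3
q(O) = 4/O**3 (q(O) = 4/(O**3) = 4/O**3)
F(l, r) = 16008/25 + 8004*r/125 (F(l, r) = (r + 10)*(4/5**3 + 64) = (10 + r)*(4*(1/125) + 64) = (10 + r)*(4/125 + 64) = (10 + r)*(8004/125) = 16008/25 + 8004*r/125)
F(161, -62) - 4417 = (16008/25 + (8004/125)*(-62)) - 4417 = (16008/25 - 496248/125) - 4417 = -416208/125 - 4417 = -968333/125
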